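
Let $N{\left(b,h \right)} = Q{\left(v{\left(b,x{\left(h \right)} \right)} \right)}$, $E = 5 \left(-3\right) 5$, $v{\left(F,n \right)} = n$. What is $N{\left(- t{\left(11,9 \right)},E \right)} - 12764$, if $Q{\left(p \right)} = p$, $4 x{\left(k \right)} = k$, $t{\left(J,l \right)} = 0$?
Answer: $- \frac{51131}{4} \approx -12783.0$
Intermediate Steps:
$x{\left(k \right)} = \frac{k}{4}$
$E = -75$ ($E = \left(-15\right) 5 = -75$)
$N{\left(b,h \right)} = \frac{h}{4}$
$N{\left(- t{\left(11,9 \right)},E \right)} - 12764 = \frac{1}{4} \left(-75\right) - 12764 = - \frac{75}{4} - 12764 = - \frac{51131}{4}$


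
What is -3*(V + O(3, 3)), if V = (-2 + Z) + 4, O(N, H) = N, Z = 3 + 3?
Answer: -33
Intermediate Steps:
Z = 6
V = 8 (V = (-2 + 6) + 4 = 4 + 4 = 8)
-3*(V + O(3, 3)) = -3*(8 + 3) = -3*11 = -33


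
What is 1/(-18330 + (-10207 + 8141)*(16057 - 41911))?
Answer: 1/53396034 ≈ 1.8728e-8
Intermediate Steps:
1/(-18330 + (-10207 + 8141)*(16057 - 41911)) = 1/(-18330 - 2066*(-25854)) = 1/(-18330 + 53414364) = 1/53396034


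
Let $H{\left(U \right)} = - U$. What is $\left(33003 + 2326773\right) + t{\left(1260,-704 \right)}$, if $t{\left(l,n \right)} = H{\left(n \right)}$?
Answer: $2360480$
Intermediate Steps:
$t{\left(l,n \right)} = - n$
$\left(33003 + 2326773\right) + t{\left(1260,-704 \right)} = \left(33003 + 2326773\right) - -704 = 2359776 + 704 = 2360480$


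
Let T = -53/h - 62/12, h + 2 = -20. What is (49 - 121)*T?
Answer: 2184/11 ≈ 198.55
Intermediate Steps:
h = -22 (h = -2 - 20 = -22)
T = -91/33 (T = -53/(-22) - 62/12 = -53*(-1/22) - 62*1/12 = 53/22 - 31/6 = -91/33 ≈ -2.7576)
(49 - 121)*T = (49 - 121)*(-91/33) = -72*(-91/33) = 2184/11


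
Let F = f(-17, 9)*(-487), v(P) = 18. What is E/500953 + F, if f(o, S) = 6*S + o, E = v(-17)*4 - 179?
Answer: -9026672214/500953 ≈ -18019.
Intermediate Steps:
E = -107 (E = 18*4 - 179 = 72 - 179 = -107)
f(o, S) = o + 6*S
F = -18019 (F = (-17 + 6*9)*(-487) = (-17 + 54)*(-487) = 37*(-487) = -18019)
E/500953 + F = -107/500953 - 18019 = -9026672214/500953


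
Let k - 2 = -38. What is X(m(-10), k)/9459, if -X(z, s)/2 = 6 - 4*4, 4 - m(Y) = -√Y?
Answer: 20/9459 ≈ 0.0021144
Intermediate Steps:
k = -36 (k = 2 - 38 = -36)
m(Y) = 4 + √Y (m(Y) = 4 - (-1)*√Y = 4 + √Y)
X(z, s) = 20 (X(z, s) = -2*(6 - 4*4) = -2*(6 - 16) = -2*(-10) = 20)
X(m(-10), k)/9459 = 20/9459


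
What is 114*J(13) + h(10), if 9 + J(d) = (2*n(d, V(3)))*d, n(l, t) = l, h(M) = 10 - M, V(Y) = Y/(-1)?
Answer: 37506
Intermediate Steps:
V(Y) = -Y (V(Y) = Y*(-1) = -Y)
J(d) = -9 + 2*d² (J(d) = -9 + (2*d)*d = -9 + 2*d²)
114*J(13) + h(10) = 114*(-9 + 2*13²) + (10 - 1*10) = 114*(-9 + 2*169) + (10 - 10) = 114*(-9 + 338) + 0 = 114*329 + 0 = 37506 + 0 = 37506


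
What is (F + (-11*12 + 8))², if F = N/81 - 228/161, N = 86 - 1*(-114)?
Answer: 2570737635904/170067681 ≈ 15116.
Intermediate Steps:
N = 200 (N = 86 + 114 = 200)
F = 13732/13041 (F = 200/81 - 228/161 = 13732/13041 ≈ 1.0530)
(F + (-11*12 + 8))² = (13732/13041 + (-11*12 + 8))² = (13732/13041 + (-132 + 8))² = (13732/13041 - 124)² = (-1603352/13041)² = 2570737635904/170067681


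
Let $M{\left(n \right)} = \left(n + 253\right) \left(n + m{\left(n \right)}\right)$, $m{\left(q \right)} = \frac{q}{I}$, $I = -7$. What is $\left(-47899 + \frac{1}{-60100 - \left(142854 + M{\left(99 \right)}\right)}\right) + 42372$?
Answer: $- \frac{9007716689}{1629766} \approx -5527.0$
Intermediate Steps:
$m{\left(q \right)} = - \frac{q}{7}$ ($m{\left(q \right)} = \frac{q}{-7} = q \left(- \frac{1}{7}\right) = - \frac{q}{7}$)
$M{\left(n \right)} = \frac{6 n \left(253 + n\right)}{7}$ ($M{\left(n \right)} = \left(n + 253\right) \left(n - \frac{n}{7}\right) = \left(253 + n\right) \frac{6 n}{7} = \frac{6 n \left(253 + n\right)}{7}$)
$\left(-47899 + \frac{1}{-60100 - \left(142854 + M{\left(99 \right)}\right)}\right) + 42372 = \left(-47899 + \frac{1}{-60100 - \left(142854 + \frac{6}{7} \cdot 99 \left(253 + 99\right)\right)}\right) + 42372 = \left(-47899 + \frac{1}{-60100 - \left(142854 + \frac{6}{7} \cdot 99 \cdot 352\right)}\right) + 42372 = \left(-47899 + \frac{1}{-60100 - \frac{1209066}{7}}\right) + 42372 = \left(-47899 + \frac{1}{- \frac{1629766}{7}}\right) + 42372 = \left(-47899 - \frac{7}{1629766}\right) + 42372 = - \frac{78064161641}{1629766} + 42372 = - \frac{9007716689}{1629766}$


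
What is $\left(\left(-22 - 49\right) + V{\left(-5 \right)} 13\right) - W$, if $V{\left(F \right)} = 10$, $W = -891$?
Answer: $950$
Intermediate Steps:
$\left(\left(-22 - 49\right) + V{\left(-5 \right)} 13\right) - W = \left(\left(-22 - 49\right) + 10 \cdot 13\right) - -891 = \left(\left(-22 - 49\right) + 130\right) + 891 = \left(-71 + 130\right) + 891 = 59 + 891 = 950$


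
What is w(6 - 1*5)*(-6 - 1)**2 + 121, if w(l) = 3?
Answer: 268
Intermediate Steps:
w(6 - 1*5)*(-6 - 1)**2 + 121 = 3*(-6 - 1)**2 + 121 = 3*(-7)**2 + 121 = 3*49 + 121 = 147 + 121 = 268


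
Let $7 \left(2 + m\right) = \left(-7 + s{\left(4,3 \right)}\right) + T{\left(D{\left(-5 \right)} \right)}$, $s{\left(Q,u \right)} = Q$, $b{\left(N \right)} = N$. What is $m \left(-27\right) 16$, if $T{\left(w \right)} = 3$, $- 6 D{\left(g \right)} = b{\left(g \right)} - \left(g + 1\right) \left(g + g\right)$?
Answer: $864$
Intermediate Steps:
$D{\left(g \right)} = - \frac{g}{6} + \frac{g \left(1 + g\right)}{3}$ ($D{\left(g \right)} = - \frac{g - \left(g + 1\right) \left(g + g\right)}{6} = - \frac{g - \left(1 + g\right) 2 g}{6} = - \frac{g - 2 g \left(1 + g\right)}{6} = - \frac{g}{6} + \frac{g \left(1 + g\right)}{3}$)
$m = -2$ ($m = -2 + \frac{\left(-7 + 4\right) + 3}{7} = -2 + \frac{-3 + 3}{7} = -2 + \frac{1}{7} \cdot 0 = -2 + 0 = -2$)
$m \left(-27\right) 16 = \left(-2\right) \left(-27\right) 16 = 54 \cdot 16 = 864$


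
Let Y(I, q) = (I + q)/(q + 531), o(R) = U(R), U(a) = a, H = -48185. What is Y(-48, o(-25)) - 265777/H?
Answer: 5694159/1060070 ≈ 5.3715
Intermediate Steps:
o(R) = R
Y(I, q) = (I + q)/(531 + q)
Y(-48, o(-25)) - 265777/H = (-48 - 25)/(531 - 25) - 265777/(-48185) = -73/506 - 265777*(-1)/48185 = (1/506)*(-73) - 1*(-265777/48185) = -73/506 + 265777/48185 = 5694159/1060070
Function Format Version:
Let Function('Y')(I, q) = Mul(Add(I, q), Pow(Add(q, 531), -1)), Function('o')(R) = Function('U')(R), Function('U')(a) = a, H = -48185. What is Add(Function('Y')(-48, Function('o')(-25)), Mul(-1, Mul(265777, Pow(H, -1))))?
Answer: Rational(5694159, 1060070) ≈ 5.3715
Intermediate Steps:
Function('o')(R) = R
Function('Y')(I, q) = Mul(Pow(Add(531, q), -1), Add(I, q)) (Function('Y')(I, q) = Mul(Add(I, q), Pow(Add(531, q), -1)) = Mul(Pow(Add(531, q), -1), Add(I, q)))
Add(Function('Y')(-48, Function('o')(-25)), Mul(-1, Mul(265777, Pow(H, -1)))) = Add(Mul(Pow(Add(531, -25), -1), Add(-48, -25)), Mul(-1, Mul(265777, Pow(-48185, -1)))) = Add(Mul(Pow(506, -1), -73), Mul(-1, Mul(265777, Rational(-1, 48185)))) = Add(Mul(Rational(1, 506), -73), Mul(-1, Rational(-265777, 48185))) = Add(Rational(-73, 506), Rational(265777, 48185)) = Rational(5694159, 1060070)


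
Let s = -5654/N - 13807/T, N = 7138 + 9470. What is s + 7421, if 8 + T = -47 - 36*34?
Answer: 78928113131/10620816 ≈ 7431.5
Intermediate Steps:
T = -1279 (T = -8 + (-47 - 36*34) = -8 + (-47 - 1224) = -8 - 1271 = -1279)
N = 16608
s = 111037595/10620816 (s = -5654/16608 - 13807/(-1279) = -5654*1/16608 - 13807*(-1/1279) = -2827/8304 + 13807/1279 = 111037595/10620816 ≈ 10.455)
s + 7421 = 111037595/10620816 + 7421 = 78928113131/10620816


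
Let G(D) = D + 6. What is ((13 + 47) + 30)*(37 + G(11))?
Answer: 4860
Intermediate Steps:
G(D) = 6 + D
((13 + 47) + 30)*(37 + G(11)) = ((13 + 47) + 30)*(37 + (6 + 11)) = (60 + 30)*(37 + 17) = 90*54 = 4860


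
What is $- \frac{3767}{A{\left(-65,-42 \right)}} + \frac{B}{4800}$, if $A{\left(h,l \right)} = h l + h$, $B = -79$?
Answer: $- \frac{3658427}{2558400} \approx -1.43$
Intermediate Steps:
$A{\left(h,l \right)} = h + h l$
$- \frac{3767}{A{\left(-65,-42 \right)}} + \frac{B}{4800} = - \frac{3767}{\left(-65\right) \left(1 - 42\right)} - \frac{79}{4800} = - \frac{3767}{\left(-65\right) \left(-41\right)} - \frac{79}{4800} = - \frac{3767}{2665} - \frac{79}{4800} = - \frac{3658427}{2558400}$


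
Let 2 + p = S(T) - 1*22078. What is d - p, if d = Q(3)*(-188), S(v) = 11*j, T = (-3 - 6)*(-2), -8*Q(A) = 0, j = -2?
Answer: 22102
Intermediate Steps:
Q(A) = 0 (Q(A) = -⅛*0 = 0)
T = 18 (T = -9*(-2) = 18)
S(v) = -22 (S(v) = 11*(-2) = -22)
p = -22102 (p = -2 + (-22 - 1*22078) = -2 + (-22 - 22078) = -2 - 22100 = -22102)
d = 0 (d = 0*(-188) = 0)
d - p = 0 - 1*(-22102) = 0 + 22102 = 22102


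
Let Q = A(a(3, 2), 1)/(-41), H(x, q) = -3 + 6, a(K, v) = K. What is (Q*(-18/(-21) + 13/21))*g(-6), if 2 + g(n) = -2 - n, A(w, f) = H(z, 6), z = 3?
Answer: -62/287 ≈ -0.21603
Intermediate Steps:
H(x, q) = 3
A(w, f) = 3
Q = -3/41 (Q = 3/(-41) = 3*(-1/41) = -3/41 ≈ -0.073171)
g(n) = -4 - n (g(n) = -2 + (-2 - n) = -4 - n)
(Q*(-18/(-21) + 13/21))*g(-6) = (-3*(-18/(-21) + 13/21)/41)*(-4 - 1*(-6)) = (-3*(-18*(-1/21) + 13*(1/21))/41)*(-4 + 6) = -3*(6/7 + 13/21)/41*2 = -3/41*31/21*2 = -31/287*2 = -62/287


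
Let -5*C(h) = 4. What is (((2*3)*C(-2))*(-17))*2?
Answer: 816/5 ≈ 163.20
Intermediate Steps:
C(h) = -⅘ (C(h) = -⅕*4 = -⅘)
(((2*3)*C(-2))*(-17))*2 = (((2*3)*(-⅘))*(-17))*2 = ((6*(-⅘))*(-17))*2 = -24/5*(-17)*2 = (408/5)*2 = 816/5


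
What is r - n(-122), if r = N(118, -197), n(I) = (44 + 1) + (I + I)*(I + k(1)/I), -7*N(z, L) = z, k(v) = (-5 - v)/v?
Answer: -208725/7 ≈ -29818.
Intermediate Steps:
k(v) = (-5 - v)/v
N(z, L) = -z/7
n(I) = 45 + 2*I*(I - 6/I) (n(I) = (44 + 1) + (I + I)*(I + ((-5 - 1*1)/1)/I) = 45 + (2*I)*(I + (1*(-5 - 1))/I) = 45 + (2*I)*(I + (1*(-6))/I) = 45 + (2*I)*(I - 6/I) = 45 + 2*I*(I - 6/I))
r = -118/7 (r = -⅐*118 = -118/7 ≈ -16.857)
r - n(-122) = -118/7 - (33 + 2*(-122)²) = -118/7 - (33 + 2*14884) = -118/7 - (33 + 29768) = -118/7 - 1*29801 = -118/7 - 29801 = -208725/7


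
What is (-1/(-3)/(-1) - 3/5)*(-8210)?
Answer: 22988/3 ≈ 7662.7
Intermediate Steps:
(-1/(-3)/(-1) - 3/5)*(-8210) = (-1*(-1/3)*(-1) - 3*1/5)*(-8210) = ((1/3)*(-1) - 3/5)*(-8210) = (-1/3 - 3/5)*(-8210) = -14/15*(-8210) = 22988/3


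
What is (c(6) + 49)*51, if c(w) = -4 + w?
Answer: 2601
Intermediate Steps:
(c(6) + 49)*51 = ((-4 + 6) + 49)*51 = (2 + 49)*51 = 51*51 = 2601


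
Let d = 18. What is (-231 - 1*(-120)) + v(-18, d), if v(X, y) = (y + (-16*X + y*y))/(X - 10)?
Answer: -267/2 ≈ -133.50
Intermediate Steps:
v(X, y) = (y + y**2 - 16*X)/(-10 + X) (v(X, y) = (y + (-16*X + y**2))/(-10 + X) = (y + (y**2 - 16*X))/(-10 + X) = (y + y**2 - 16*X)/(-10 + X))
(-231 - 1*(-120)) + v(-18, d) = (-231 - 1*(-120)) + (18 + 18**2 - 16*(-18))/(-10 - 18) = (-231 + 120) + (18 + 324 + 288)/(-28) = -111 - 1/28*630 = -111 - 45/2 = -267/2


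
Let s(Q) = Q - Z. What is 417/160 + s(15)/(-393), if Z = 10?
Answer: 163081/62880 ≈ 2.5935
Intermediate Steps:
s(Q) = -10 + Q (s(Q) = Q - 1*10 = Q - 10 = -10 + Q)
417/160 + s(15)/(-393) = 417/160 + (-10 + 15)/(-393) = 417*(1/160) + 5*(-1/393) = 417/160 - 5/393 = 163081/62880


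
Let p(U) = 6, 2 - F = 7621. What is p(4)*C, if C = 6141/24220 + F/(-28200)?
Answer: 17885419/5691700 ≈ 3.1424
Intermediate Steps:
F = -7619 (F = 2 - 1*7621 = 2 - 7621 = -7619)
C = 17885419/34150200 (C = 6141/24220 - 7619/(-28200) = 6141*(1/24220) - 7619*(-1/28200) = 6141/24220 + 7619/28200 = 17885419/34150200 ≈ 0.52373)
p(4)*C = 6*(17885419/34150200) = 17885419/5691700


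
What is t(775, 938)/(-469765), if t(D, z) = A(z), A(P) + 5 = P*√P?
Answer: 1/93953 - 938*√938/469765 ≈ -0.061143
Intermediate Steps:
A(P) = -5 + P^(3/2) (A(P) = -5 + P*√P = -5 + P^(3/2))
t(D, z) = -5 + z^(3/2)
t(775, 938)/(-469765) = (-5 + 938^(3/2))/(-469765) = (-5 + 938*√938)*(-1/469765) = 1/93953 - 938*√938/469765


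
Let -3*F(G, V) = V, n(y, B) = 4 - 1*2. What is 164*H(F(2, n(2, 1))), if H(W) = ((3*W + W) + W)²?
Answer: 16400/9 ≈ 1822.2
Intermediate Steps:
n(y, B) = 2 (n(y, B) = 4 - 2 = 2)
F(G, V) = -V/3
H(W) = 25*W² (H(W) = (4*W + W)² = (5*W)² = 25*W²)
164*H(F(2, n(2, 1))) = 164*(25*(-⅓*2)²) = 164*(25*(-⅔)²) = 164*(25*(4/9)) = 164*(100/9) = 16400/9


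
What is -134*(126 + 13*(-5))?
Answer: -8174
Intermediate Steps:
-134*(126 + 13*(-5)) = -134*(126 - 65) = -134*61 = -8174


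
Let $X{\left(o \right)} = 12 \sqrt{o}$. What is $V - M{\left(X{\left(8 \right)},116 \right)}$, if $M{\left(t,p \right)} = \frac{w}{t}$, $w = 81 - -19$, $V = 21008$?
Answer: $21008 - \frac{25 \sqrt{2}}{12} \approx 21005.0$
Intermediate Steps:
$w = 100$ ($w = 81 + 19 = 100$)
$M{\left(t,p \right)} = \frac{100}{t}$
$V - M{\left(X{\left(8 \right)},116 \right)} = 21008 - \frac{100}{12 \sqrt{8}} = 21008 - \frac{100}{12 \cdot 2 \sqrt{2}} = 21008 - \frac{100}{24 \sqrt{2}} = 21008 - 100 \frac{\sqrt{2}}{48} = 21008 - \frac{25 \sqrt{2}}{12}$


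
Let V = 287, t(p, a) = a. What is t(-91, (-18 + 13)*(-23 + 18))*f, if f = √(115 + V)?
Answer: 25*√402 ≈ 501.25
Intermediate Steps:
f = √402 (f = √(115 + 287) = √402 ≈ 20.050)
t(-91, (-18 + 13)*(-23 + 18))*f = ((-18 + 13)*(-23 + 18))*√402 = (-5*(-5))*√402 = 25*√402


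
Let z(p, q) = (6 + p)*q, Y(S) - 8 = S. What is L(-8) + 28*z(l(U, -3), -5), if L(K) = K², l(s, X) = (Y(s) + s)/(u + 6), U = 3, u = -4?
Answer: -1756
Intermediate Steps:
Y(S) = 8 + S
l(s, X) = 4 + s (l(s, X) = ((8 + s) + s)/(-4 + 6) = (8 + 2*s)/2 = (8 + 2*s)*(½) = 4 + s)
z(p, q) = q*(6 + p)
L(-8) + 28*z(l(U, -3), -5) = (-8)² + 28*(-5*(6 + (4 + 3))) = 64 + 28*(-5*(6 + 7)) = 64 + 28*(-5*13) = 64 + 28*(-65) = 64 - 1820 = -1756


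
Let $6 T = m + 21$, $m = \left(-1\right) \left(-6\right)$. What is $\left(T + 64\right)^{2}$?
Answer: $\frac{18769}{4} \approx 4692.3$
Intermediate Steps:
$m = 6$
$T = \frac{9}{2}$ ($T = \frac{6 + 21}{6} = \frac{1}{6} \cdot 27 = \frac{9}{2} \approx 4.5$)
$\left(T + 64\right)^{2} = \left(\frac{9}{2} + 64\right)^{2} = \left(\frac{137}{2}\right)^{2} = \frac{18769}{4}$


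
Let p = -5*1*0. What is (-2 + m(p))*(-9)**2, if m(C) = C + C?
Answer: -162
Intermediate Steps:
p = 0 (p = -5*0 = 0)
m(C) = 2*C
(-2 + m(p))*(-9)**2 = (-2 + 2*0)*(-9)**2 = (-2 + 0)*81 = -2*81 = -162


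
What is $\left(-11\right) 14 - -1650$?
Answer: $1496$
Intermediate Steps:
$\left(-11\right) 14 - -1650 = -154 + 1650 = 1496$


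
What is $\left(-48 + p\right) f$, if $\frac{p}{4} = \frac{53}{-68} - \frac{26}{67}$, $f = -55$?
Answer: $\frac{3299505}{1139} \approx 2896.8$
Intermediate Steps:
$p = - \frac{5319}{1139}$ ($p = 4 \left(\frac{53}{-68} - \frac{26}{67}\right) = 4 \left(53 \left(- \frac{1}{68}\right) - \frac{26}{67}\right) = 4 \left(- \frac{53}{68} - \frac{26}{67}\right) = 4 \left(- \frac{5319}{4556}\right) = - \frac{5319}{1139} \approx -4.6699$)
$\left(-48 + p\right) f = \left(-48 - \frac{5319}{1139}\right) \left(-55\right) = \left(- \frac{59991}{1139}\right) \left(-55\right) = \frac{3299505}{1139}$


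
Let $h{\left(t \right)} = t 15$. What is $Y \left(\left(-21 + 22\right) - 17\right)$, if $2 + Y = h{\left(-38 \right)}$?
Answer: $9152$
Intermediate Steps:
$h{\left(t \right)} = 15 t$
$Y = -572$ ($Y = -2 + 15 \left(-38\right) = -2 - 570 = -572$)
$Y \left(\left(-21 + 22\right) - 17\right) = - 572 \left(\left(-21 + 22\right) - 17\right) = - 572 \left(1 - 17\right) = \left(-572\right) \left(-16\right) = 9152$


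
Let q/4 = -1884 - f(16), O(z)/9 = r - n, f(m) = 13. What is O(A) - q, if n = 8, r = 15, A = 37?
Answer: 7651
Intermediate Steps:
O(z) = 63 (O(z) = 9*(15 - 1*8) = 9*(15 - 8) = 9*7 = 63)
q = -7588 (q = 4*(-1884 - 1*13) = 4*(-1884 - 13) = 4*(-1897) = -7588)
O(A) - q = 63 - 1*(-7588) = 63 + 7588 = 7651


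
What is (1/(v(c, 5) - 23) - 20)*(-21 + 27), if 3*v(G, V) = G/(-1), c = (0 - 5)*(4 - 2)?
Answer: -7098/59 ≈ -120.31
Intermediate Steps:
c = -10 (c = -5*2 = -10)
v(G, V) = -G/3 (v(G, V) = (G/(-1))/3 = (G*(-1))/3 = (-G)/3 = -G/3)
(1/(v(c, 5) - 23) - 20)*(-21 + 27) = (1/(-⅓*(-10) - 23) - 20)*(-21 + 27) = (1/(10/3 - 23) - 20)*6 = (1/(-59/3) - 20)*6 = (-3/59 - 20)*6 = -1183/59*6 = -7098/59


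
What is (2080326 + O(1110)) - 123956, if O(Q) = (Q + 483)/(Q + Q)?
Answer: 1447714331/740 ≈ 1.9564e+6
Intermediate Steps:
O(Q) = (483 + Q)/(2*Q) (O(Q) = (483 + Q)/((2*Q)) = (483 + Q)*(1/(2*Q)) = (483 + Q)/(2*Q))
(2080326 + O(1110)) - 123956 = (2080326 + (½)*(483 + 1110)/1110) - 123956 = (2080326 + (½)*(1/1110)*1593) - 123956 = (2080326 + 531/740) - 123956 = 1539441771/740 - 123956 = 1447714331/740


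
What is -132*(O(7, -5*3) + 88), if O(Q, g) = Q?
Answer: -12540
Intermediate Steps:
-132*(O(7, -5*3) + 88) = -132*(7 + 88) = -132*95 = -12540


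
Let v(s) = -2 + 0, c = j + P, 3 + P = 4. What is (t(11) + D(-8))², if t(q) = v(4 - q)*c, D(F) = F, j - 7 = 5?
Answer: 1156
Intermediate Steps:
P = 1 (P = -3 + 4 = 1)
j = 12 (j = 7 + 5 = 12)
c = 13 (c = 12 + 1 = 13)
v(s) = -2
t(q) = -26 (t(q) = -2*13 = -26)
(t(11) + D(-8))² = (-26 - 8)² = (-34)² = 1156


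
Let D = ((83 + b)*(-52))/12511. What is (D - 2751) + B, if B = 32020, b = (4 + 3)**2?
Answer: 366177595/12511 ≈ 29268.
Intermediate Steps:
b = 49 (b = 7**2 = 49)
D = -6864/12511 (D = ((83 + 49)*(-52))/12511 = (132*(-52))*(1/12511) = -6864*1/12511 = -6864/12511 ≈ -0.54864)
(D - 2751) + B = (-6864/12511 - 2751) + 32020 = -34424625/12511 + 32020 = 366177595/12511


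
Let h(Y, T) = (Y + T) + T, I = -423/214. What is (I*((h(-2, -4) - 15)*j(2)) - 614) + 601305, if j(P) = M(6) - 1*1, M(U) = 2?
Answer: 128558449/214 ≈ 6.0074e+5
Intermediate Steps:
I = -423/214 (I = -423*1/214 = -423/214 ≈ -1.9766)
h(Y, T) = Y + 2*T (h(Y, T) = (T + Y) + T = Y + 2*T)
j(P) = 1 (j(P) = 2 - 1*1 = 2 - 1 = 1)
(I*((h(-2, -4) - 15)*j(2)) - 614) + 601305 = (-423*((-2 + 2*(-4)) - 15)/214 - 614) + 601305 = (-423*((-2 - 8) - 15)/214 - 614) + 601305 = (-423*(-10 - 15)/214 - 614) + 601305 = (-(-10575)/214 - 614) + 601305 = (-423/214*(-25) - 614) + 601305 = (10575/214 - 614) + 601305 = -120821/214 + 601305 = 128558449/214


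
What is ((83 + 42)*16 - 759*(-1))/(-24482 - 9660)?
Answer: -2759/34142 ≈ -0.080810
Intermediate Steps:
((83 + 42)*16 - 759*(-1))/(-24482 - 9660) = (125*16 + 759)/(-34142) = (2000 + 759)*(-1/34142) = 2759*(-1/34142) = -2759/34142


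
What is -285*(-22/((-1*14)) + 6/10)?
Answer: -4332/7 ≈ -618.86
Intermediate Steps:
-285*(-22/((-1*14)) + 6/10) = -285*(-22/(-14) + 6*(1/10)) = -285*(-22*(-1/14) + 3/5) = -285*(11/7 + 3/5) = -285*76/35 = -4332/7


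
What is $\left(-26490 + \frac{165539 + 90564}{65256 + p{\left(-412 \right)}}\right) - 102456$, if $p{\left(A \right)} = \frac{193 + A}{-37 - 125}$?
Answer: $- \frac{454378593000}{3523897} \approx -1.2894 \cdot 10^{5}$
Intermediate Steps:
$p{\left(A \right)} = - \frac{193}{162} - \frac{A}{162}$ ($p{\left(A \right)} = \frac{193 + A}{-162} = \left(193 + A\right) \left(- \frac{1}{162}\right) = - \frac{193}{162} - \frac{A}{162}$)
$\left(-26490 + \frac{165539 + 90564}{65256 + p{\left(-412 \right)}}\right) - 102456 = \left(-26490 + \frac{165539 + 90564}{65256 - - \frac{73}{54}}\right) - 102456 = \left(-26490 + \frac{256103}{65256 + \left(- \frac{193}{162} + \frac{206}{81}\right)}\right) - 102456 = \left(-26490 + \frac{256103}{65256 + \frac{73}{54}}\right) - 102456 = \left(-26490 + \frac{256103}{\frac{3523897}{54}}\right) - 102456 = \left(-26490 + 256103 \cdot \frac{54}{3523897}\right) - 102456 = \left(-26490 + \frac{13829562}{3523897}\right) - 102456 = - \frac{93334201968}{3523897} - 102456 = - \frac{454378593000}{3523897}$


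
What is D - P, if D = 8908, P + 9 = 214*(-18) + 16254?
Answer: -3485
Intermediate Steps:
P = 12393 (P = -9 + (214*(-18) + 16254) = -9 + (-3852 + 16254) = -9 + 12402 = 12393)
D - P = 8908 - 1*12393 = 8908 - 12393 = -3485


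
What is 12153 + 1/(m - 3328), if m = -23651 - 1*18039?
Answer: 547103753/45018 ≈ 12153.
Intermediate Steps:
m = -41690 (m = -23651 - 18039 = -41690)
12153 + 1/(m - 3328) = 12153 + 1/(-41690 - 3328) = 12153 + 1/(-45018) = 12153 - 1/45018 = 547103753/45018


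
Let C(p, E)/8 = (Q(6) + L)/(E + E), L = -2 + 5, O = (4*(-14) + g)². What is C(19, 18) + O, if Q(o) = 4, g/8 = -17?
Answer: 331790/9 ≈ 36866.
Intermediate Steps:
g = -136 (g = 8*(-17) = -136)
O = 36864 (O = (4*(-14) - 136)² = (-56 - 136)² = (-192)² = 36864)
L = 3
C(p, E) = 28/E (C(p, E) = 8*((4 + 3)/(E + E)) = 8*(7/((2*E))) = 8*(7*(1/(2*E))) = 8*(7/(2*E)) = 28/E)
C(19, 18) + O = 28/18 + 36864 = 28*(1/18) + 36864 = 14/9 + 36864 = 331790/9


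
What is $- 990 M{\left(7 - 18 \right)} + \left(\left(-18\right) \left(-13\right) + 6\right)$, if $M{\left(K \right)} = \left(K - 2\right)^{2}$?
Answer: $-167070$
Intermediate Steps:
$M{\left(K \right)} = \left(-2 + K\right)^{2}$
$- 990 M{\left(7 - 18 \right)} + \left(\left(-18\right) \left(-13\right) + 6\right) = - 990 \left(-2 + \left(7 - 18\right)\right)^{2} + \left(\left(-18\right) \left(-13\right) + 6\right) = - 990 \left(-2 + \left(7 - 18\right)\right)^{2} + \left(234 + 6\right) = - 990 \left(-2 - 11\right)^{2} + 240 = - 990 \left(-13\right)^{2} + 240 = \left(-990\right) 169 + 240 = -167310 + 240 = -167070$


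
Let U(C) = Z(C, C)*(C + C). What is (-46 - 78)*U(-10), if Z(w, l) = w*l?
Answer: 248000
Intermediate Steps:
Z(w, l) = l*w
U(C) = 2*C³ (U(C) = (C*C)*(C + C) = C²*(2*C) = 2*C³)
(-46 - 78)*U(-10) = (-46 - 78)*(2*(-10)³) = -248*(-1000) = -124*(-2000) = 248000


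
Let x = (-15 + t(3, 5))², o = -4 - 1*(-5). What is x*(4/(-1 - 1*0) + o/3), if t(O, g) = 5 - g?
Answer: -825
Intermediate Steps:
o = 1 (o = -4 + 5 = 1)
x = 225 (x = (-15 + (5 - 1*5))² = (-15 + (5 - 5))² = (-15 + 0)² = (-15)² = 225)
x*(4/(-1 - 1*0) + o/3) = 225*(4/(-1 - 1*0) + 1/3) = 225*(4/(-1 + 0) + 1*(⅓)) = 225*(4/(-1) + ⅓) = 225*(4*(-1) + ⅓) = 225*(-4 + ⅓) = 225*(-11/3) = -825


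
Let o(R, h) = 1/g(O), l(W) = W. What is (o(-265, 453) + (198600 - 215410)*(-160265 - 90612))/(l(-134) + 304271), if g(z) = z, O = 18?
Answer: 75910362661/5474466 ≈ 13866.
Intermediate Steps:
o(R, h) = 1/18
(o(-265, 453) + (198600 - 215410)*(-160265 - 90612))/(l(-134) + 304271) = (1/18 + (198600 - 215410)*(-160265 - 90612))/(-134 + 304271) = (1/18 - 16810*(-250877))/304137 = (1/18 + 4217242370)*(1/304137) = (75910362661/18)*(1/304137) = 75910362661/5474466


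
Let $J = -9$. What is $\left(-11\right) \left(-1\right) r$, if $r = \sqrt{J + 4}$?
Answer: $11 i \sqrt{5} \approx 24.597 i$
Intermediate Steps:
$r = i \sqrt{5}$ ($r = \sqrt{-9 + 4} = \sqrt{-5} = i \sqrt{5} \approx 2.2361 i$)
$\left(-11\right) \left(-1\right) r = \left(-11\right) \left(-1\right) i \sqrt{5} = 11 i \sqrt{5}$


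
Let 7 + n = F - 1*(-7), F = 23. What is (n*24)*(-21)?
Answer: -11592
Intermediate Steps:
n = 23 (n = -7 + (23 - 1*(-7)) = -7 + (23 + 7) = -7 + 30 = 23)
(n*24)*(-21) = (23*24)*(-21) = 552*(-21) = -11592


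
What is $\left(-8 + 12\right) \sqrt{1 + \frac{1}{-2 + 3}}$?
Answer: $4 \sqrt{2} \approx 5.6569$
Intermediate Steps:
$\left(-8 + 12\right) \sqrt{1 + \frac{1}{-2 + 3}} = 4 \sqrt{1 + 1^{-1}} = 4 \sqrt{1 + 1} = 4 \sqrt{2}$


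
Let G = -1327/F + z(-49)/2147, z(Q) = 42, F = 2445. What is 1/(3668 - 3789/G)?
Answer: 2746379/29963751607 ≈ 9.1657e-5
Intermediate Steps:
G = -2746379/5249415 (G = -1327/2445 + 42/2147 = -2746379/5249415 ≈ -0.52318)
1/(3668 - 3789/G) = 1/(3668 - 3789/(-2746379/5249415)) = 1/(3668 - 3789*(-5249415/2746379)) = 1/(3668 + 19890033435/2746379) = 1/(29963751607/2746379) = 2746379/29963751607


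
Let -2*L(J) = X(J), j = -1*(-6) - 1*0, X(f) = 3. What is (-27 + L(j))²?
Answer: 3249/4 ≈ 812.25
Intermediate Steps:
j = 6 (j = 6 + 0 = 6)
L(J) = -3/2 (L(J) = -½*3 = -3/2)
(-27 + L(j))² = (-27 - 3/2)² = (-57/2)² = 3249/4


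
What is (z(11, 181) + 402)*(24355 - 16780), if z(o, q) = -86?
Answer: 2393700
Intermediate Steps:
(z(11, 181) + 402)*(24355 - 16780) = (-86 + 402)*(24355 - 16780) = 316*7575 = 2393700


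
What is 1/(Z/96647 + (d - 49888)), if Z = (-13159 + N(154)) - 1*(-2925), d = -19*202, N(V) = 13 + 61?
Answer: -761/40885566 ≈ -1.8613e-5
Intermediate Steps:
N(V) = 74
d = -3838
Z = -10160 (Z = (-13159 + 74) - 1*(-2925) = -13085 + 2925 = -10160)
1/(Z/96647 + (d - 49888)) = 1/(-10160/96647 + (-3838 - 49888)) = 1/(-10160*1/96647 - 53726) = 1/(-80/761 - 53726) = 1/(-40885566/761) = -761/40885566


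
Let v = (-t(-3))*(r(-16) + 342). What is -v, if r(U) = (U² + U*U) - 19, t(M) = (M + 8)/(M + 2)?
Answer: -4175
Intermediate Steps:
t(M) = (8 + M)/(2 + M)
r(U) = -19 + 2*U² (r(U) = (U² + U²) - 19 = 2*U² - 19 = -19 + 2*U²)
v = 4175 (v = (-(8 - 3)/(2 - 3))*((-19 + 2*(-16)²) + 342) = (-5/(-1))*((-19 + 2*256) + 342) = (-(-1)*5)*((-19 + 512) + 342) = (-1*(-5))*(493 + 342) = 5*835 = 4175)
-v = -1*4175 = -4175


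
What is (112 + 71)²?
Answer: 33489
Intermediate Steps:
(112 + 71)² = 183² = 33489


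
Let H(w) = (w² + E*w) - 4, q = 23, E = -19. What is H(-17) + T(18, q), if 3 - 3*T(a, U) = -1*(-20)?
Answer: 1807/3 ≈ 602.33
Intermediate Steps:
T(a, U) = -17/3 (T(a, U) = 1 - (-1)*(-20)/3 = 1 - ⅓*20 = 1 - 20/3 = -17/3)
H(w) = -4 + w² - 19*w (H(w) = (w² - 19*w) - 4 = -4 + w² - 19*w)
H(-17) + T(18, q) = (-4 + (-17)² - 19*(-17)) - 17/3 = (-4 + 289 + 323) - 17/3 = 608 - 17/3 = 1807/3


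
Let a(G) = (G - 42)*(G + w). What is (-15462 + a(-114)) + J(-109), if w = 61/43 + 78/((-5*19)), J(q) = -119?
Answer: 8618459/4085 ≈ 2109.8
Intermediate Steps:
w = 2441/4085 (w = 61*(1/43) + 78/(-95) = 61/43 + 78*(-1/95) = 61/43 - 78/95 = 2441/4085 ≈ 0.59755)
a(G) = (-42 + G)*(2441/4085 + G) (a(G) = (G - 42)*(G + 2441/4085) = (-42 + G)*(2441/4085 + G))
(-15462 + a(-114)) + J(-109) = (-15462 + (-102522/4085 + (-114)**2 - 169129/4085*(-114))) - 119 = (-15462 + (-102522/4085 + 12996 + 1014774/215)) - 119 = (-15462 + 72266844/4085) - 119 = 9104574/4085 - 119 = 8618459/4085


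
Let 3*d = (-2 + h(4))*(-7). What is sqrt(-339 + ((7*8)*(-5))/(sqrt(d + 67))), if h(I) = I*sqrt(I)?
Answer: sqrt(-952251 - 14840*sqrt(53))/53 ≈ 19.428*I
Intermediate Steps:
h(I) = I**(3/2)
d = -14 (d = ((-2 + 4**(3/2))*(-7))/3 = ((-2 + 8)*(-7))/3 = (6*(-7))/3 = (1/3)*(-42) = -14)
sqrt(-339 + ((7*8)*(-5))/(sqrt(d + 67))) = sqrt(-339 + ((7*8)*(-5))/(sqrt(-14 + 67))) = sqrt(-339 + (56*(-5))/(sqrt(53))) = sqrt(-339 - 280*sqrt(53)/53)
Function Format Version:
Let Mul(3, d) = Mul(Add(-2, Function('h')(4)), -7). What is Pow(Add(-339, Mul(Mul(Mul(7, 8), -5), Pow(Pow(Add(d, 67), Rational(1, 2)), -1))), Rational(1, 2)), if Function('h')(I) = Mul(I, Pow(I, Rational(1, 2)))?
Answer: Mul(Rational(1, 53), Pow(Add(-952251, Mul(-14840, Pow(53, Rational(1, 2)))), Rational(1, 2))) ≈ Mul(19.428, I)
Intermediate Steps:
Function('h')(I) = Pow(I, Rational(3, 2))
d = -14 (d = Mul(Rational(1, 3), Mul(Add(-2, Pow(4, Rational(3, 2))), -7)) = Mul(Rational(1, 3), Mul(Add(-2, 8), -7)) = Mul(Rational(1, 3), Mul(6, -7)) = Mul(Rational(1, 3), -42) = -14)
Pow(Add(-339, Mul(Mul(Mul(7, 8), -5), Pow(Pow(Add(d, 67), Rational(1, 2)), -1))), Rational(1, 2)) = Pow(Add(-339, Mul(Mul(Mul(7, 8), -5), Pow(Pow(Add(-14, 67), Rational(1, 2)), -1))), Rational(1, 2)) = Pow(Add(-339, Mul(Mul(56, -5), Pow(Pow(53, Rational(1, 2)), -1))), Rational(1, 2)) = Pow(Add(-339, Mul(-280, Mul(Rational(1, 53), Pow(53, Rational(1, 2))))), Rational(1, 2)) = Pow(Add(-339, Mul(Rational(-280, 53), Pow(53, Rational(1, 2)))), Rational(1, 2))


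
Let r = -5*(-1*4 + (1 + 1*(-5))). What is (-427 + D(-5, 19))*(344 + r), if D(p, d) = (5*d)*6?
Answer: 54912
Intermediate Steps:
D(p, d) = 30*d
r = 40 (r = -5*(-4 + (1 - 5)) = -5*(-4 - 4) = -5*(-8) = 40)
(-427 + D(-5, 19))*(344 + r) = (-427 + 30*19)*(344 + 40) = (-427 + 570)*384 = 143*384 = 54912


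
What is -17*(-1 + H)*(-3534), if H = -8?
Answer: -540702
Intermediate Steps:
-17*(-1 + H)*(-3534) = -17*(-1 - 8)*(-3534) = -17*(-9)*(-3534) = 153*(-3534) = -540702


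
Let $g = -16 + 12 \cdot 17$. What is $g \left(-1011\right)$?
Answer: $-190068$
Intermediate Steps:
$g = 188$ ($g = -16 + 204 = 188$)
$g \left(-1011\right) = 188 \left(-1011\right) = -190068$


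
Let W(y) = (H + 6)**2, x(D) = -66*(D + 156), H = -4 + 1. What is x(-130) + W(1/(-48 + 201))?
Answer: -1707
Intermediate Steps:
H = -3
x(D) = -10296 - 66*D (x(D) = -66*(156 + D) = -10296 - 66*D)
W(y) = 9 (W(y) = (-3 + 6)**2 = 3**2 = 9)
x(-130) + W(1/(-48 + 201)) = (-10296 - 66*(-130)) + 9 = (-10296 + 8580) + 9 = -1716 + 9 = -1707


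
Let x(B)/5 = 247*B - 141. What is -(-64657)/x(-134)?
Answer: -64657/166195 ≈ -0.38904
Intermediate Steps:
x(B) = -705 + 1235*B (x(B) = 5*(247*B - 141) = 5*(-141 + 247*B) = -705 + 1235*B)
-(-64657)/x(-134) = -(-64657)/(-705 + 1235*(-134)) = -(-64657)/(-705 - 165490) = -(-64657)/(-166195) = -(-64657)*(-1)/166195 = -1*64657/166195 = -64657/166195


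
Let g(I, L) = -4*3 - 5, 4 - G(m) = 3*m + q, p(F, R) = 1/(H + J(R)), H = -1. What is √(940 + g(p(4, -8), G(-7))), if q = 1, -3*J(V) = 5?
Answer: √923 ≈ 30.381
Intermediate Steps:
J(V) = -5/3 (J(V) = -⅓*5 = -5/3)
p(F, R) = -3/8 (p(F, R) = 1/(-1 - 5/3) = 1/(-8/3) = -3/8)
G(m) = 3 - 3*m (G(m) = 4 - (3*m + 1) = 4 - (1 + 3*m) = 4 + (-1 - 3*m) = 3 - 3*m)
g(I, L) = -17 (g(I, L) = -12 - 5 = -17)
√(940 + g(p(4, -8), G(-7))) = √(940 - 17) = √923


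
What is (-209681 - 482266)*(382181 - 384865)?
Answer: 1857185748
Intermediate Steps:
(-209681 - 482266)*(382181 - 384865) = -691947*(-2684) = 1857185748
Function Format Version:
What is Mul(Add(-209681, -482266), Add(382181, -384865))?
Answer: 1857185748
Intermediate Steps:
Mul(Add(-209681, -482266), Add(382181, -384865)) = Mul(-691947, -2684) = 1857185748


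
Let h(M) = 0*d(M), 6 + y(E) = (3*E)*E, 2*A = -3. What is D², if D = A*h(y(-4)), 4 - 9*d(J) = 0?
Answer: 0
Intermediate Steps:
d(J) = 4/9 (d(J) = 4/9 - ⅑*0 = 4/9 + 0 = 4/9)
A = -3/2 (A = (½)*(-3) = -3/2 ≈ -1.5000)
y(E) = -6 + 3*E² (y(E) = -6 + (3*E)*E = -6 + 3*E²)
h(M) = 0 (h(M) = 0*(4/9) = 0)
D = 0 (D = -3/2*0 = 0)
D² = 0² = 0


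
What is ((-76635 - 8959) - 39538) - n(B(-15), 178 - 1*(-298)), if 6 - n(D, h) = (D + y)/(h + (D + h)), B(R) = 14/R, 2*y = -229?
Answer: -3570440879/28532 ≈ -1.2514e+5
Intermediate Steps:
y = -229/2 (y = (1/2)*(-229) = -229/2 ≈ -114.50)
n(D, h) = 6 - (-229/2 + D)/(D + 2*h) (n(D, h) = 6 - (D - 229/2)/(h + (D + h)) = 6 - (-229/2 + D)/(D + 2*h))
((-76635 - 8959) - 39538) - n(B(-15), 178 - 1*(-298)) = ((-76635 - 8959) - 39538) - (229 + 10*(14/(-15)) + 24*(178 - 1*(-298)))/(2*(14/(-15) + 2*(178 - 1*(-298)))) = (-85594 - 39538) - (229 + 10*(14*(-1/15)) + 24*(178 + 298))/(2*(14*(-1/15) + 2*(178 + 298))) = -125132 - (229 + 10*(-14/15) + 24*476)/(2*(-14/15 + 2*476)) = -125132 - (229 - 28/3 + 11424)/(2*(-14/15 + 952)) = -125132 - 34931/(2*14266/15*3) = -125132 - 15*34931/(2*14266*3) = -125132 - 1*174655/28532 = -125132 - 174655/28532 = -3570440879/28532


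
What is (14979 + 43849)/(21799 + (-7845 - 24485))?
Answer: -58828/10531 ≈ -5.5862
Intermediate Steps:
(14979 + 43849)/(21799 + (-7845 - 24485)) = 58828/(21799 - 32330) = 58828/(-10531) = 58828*(-1/10531) = -58828/10531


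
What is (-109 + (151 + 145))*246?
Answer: 46002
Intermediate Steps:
(-109 + (151 + 145))*246 = (-109 + 296)*246 = 187*246 = 46002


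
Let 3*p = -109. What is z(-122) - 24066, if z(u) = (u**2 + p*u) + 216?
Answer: -13600/3 ≈ -4533.3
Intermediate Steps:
p = -109/3 (p = (1/3)*(-109) = -109/3 ≈ -36.333)
z(u) = 216 + u**2 - 109*u/3 (z(u) = (u**2 - 109*u/3) + 216 = 216 + u**2 - 109*u/3)
z(-122) - 24066 = (216 + (-122)**2 - 109/3*(-122)) - 24066 = (216 + 14884 + 13298/3) - 24066 = 58598/3 - 24066 = -13600/3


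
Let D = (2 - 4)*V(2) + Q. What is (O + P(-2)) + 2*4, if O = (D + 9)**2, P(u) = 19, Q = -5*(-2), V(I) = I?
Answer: 252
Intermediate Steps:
Q = 10
D = 6 (D = (2 - 4)*2 + 10 = -2*2 + 10 = -4 + 10 = 6)
O = 225 (O = (6 + 9)**2 = 15**2 = 225)
(O + P(-2)) + 2*4 = (225 + 19) + 2*4 = 244 + 8 = 252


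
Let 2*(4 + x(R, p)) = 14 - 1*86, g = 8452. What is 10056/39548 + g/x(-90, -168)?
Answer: -20866091/98870 ≈ -211.05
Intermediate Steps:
x(R, p) = -40 (x(R, p) = -4 + (14 - 1*86)/2 = -4 + (14 - 86)/2 = -4 + (½)*(-72) = -4 - 36 = -40)
10056/39548 + g/x(-90, -168) = 10056/39548 + 8452/(-40) = 10056*(1/39548) + 8452*(-1/40) = 2514/9887 - 2113/10 = -20866091/98870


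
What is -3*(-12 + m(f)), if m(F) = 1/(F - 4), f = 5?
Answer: 33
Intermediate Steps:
m(F) = 1/(-4 + F)
-3*(-12 + m(f)) = -3*(-12 + 1/(-4 + 5)) = -3*(-12 + 1/1) = -3*(-12 + 1) = -3*(-11) = 33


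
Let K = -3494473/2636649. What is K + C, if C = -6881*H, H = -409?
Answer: 7420394249048/2636649 ≈ 2.8143e+6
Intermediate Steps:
K = -3494473/2636649 (K = -3494473*1/2636649 = -3494473/2636649 ≈ -1.3253)
C = 2814329 (C = -6881*(-409) = 2814329)
K + C = -3494473/2636649 + 2814329 = 7420394249048/2636649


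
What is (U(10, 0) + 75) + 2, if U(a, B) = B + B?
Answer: 77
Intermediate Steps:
U(a, B) = 2*B
(U(10, 0) + 75) + 2 = (2*0 + 75) + 2 = (0 + 75) + 2 = 75 + 2 = 77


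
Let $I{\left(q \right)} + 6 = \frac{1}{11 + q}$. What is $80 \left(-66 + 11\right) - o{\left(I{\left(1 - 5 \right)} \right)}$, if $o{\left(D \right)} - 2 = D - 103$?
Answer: $- \frac{30052}{7} \approx -4293.1$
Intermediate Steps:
$I{\left(q \right)} = -6 + \frac{1}{11 + q}$
$o{\left(D \right)} = -101 + D$ ($o{\left(D \right)} = 2 + \left(D - 103\right) = 2 + \left(-103 + D\right) = -101 + D$)
$80 \left(-66 + 11\right) - o{\left(I{\left(1 - 5 \right)} \right)} = 80 \left(-66 + 11\right) - \left(-101 + \frac{-65 - 6 \left(1 - 5\right)}{11 + \left(1 - 5\right)}\right) = 80 \left(-55\right) - \left(-101 + \frac{-65 - -24}{11 - 4}\right) = -4400 - \left(-101 + \frac{-65 + 24}{7}\right) = -4400 - \left(-101 + \frac{1}{7} \left(-41\right)\right) = -4400 - \left(-101 - \frac{41}{7}\right) = -4400 - - \frac{748}{7} = -4400 + \frac{748}{7} = - \frac{30052}{7}$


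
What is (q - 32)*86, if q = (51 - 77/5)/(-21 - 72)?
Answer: -1294988/465 ≈ -2784.9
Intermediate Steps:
q = -178/465 (q = (51 - 77*⅕)/(-93) = (51 - 77/5)*(-1/93) = (178/5)*(-1/93) = -178/465 ≈ -0.38280)
(q - 32)*86 = (-178/465 - 32)*86 = -15058/465*86 = -1294988/465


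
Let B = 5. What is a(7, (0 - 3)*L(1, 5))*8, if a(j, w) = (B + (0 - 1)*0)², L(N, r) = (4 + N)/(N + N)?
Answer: 200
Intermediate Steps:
L(N, r) = (4 + N)/(2*N) (L(N, r) = (4 + N)/((2*N)) = (4 + N)*(1/(2*N)) = (4 + N)/(2*N))
a(j, w) = 25 (a(j, w) = (5 + (0 - 1)*0)² = (5 - 1*0)² = (5 + 0)² = 5² = 25)
a(7, (0 - 3)*L(1, 5))*8 = 25*8 = 200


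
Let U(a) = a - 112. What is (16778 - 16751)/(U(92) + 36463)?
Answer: 27/36443 ≈ 0.00074088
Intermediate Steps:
U(a) = -112 + a
(16778 - 16751)/(U(92) + 36463) = (16778 - 16751)/((-112 + 92) + 36463) = 27/(-20 + 36463) = 27/36443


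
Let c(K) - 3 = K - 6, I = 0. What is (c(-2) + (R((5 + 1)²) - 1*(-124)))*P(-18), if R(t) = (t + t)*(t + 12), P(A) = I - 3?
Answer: -10725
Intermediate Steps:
P(A) = -3 (P(A) = 0 - 3 = -3)
R(t) = 2*t*(12 + t) (R(t) = (2*t)*(12 + t) = 2*t*(12 + t))
c(K) = -3 + K (c(K) = 3 + (K - 6) = 3 + (-6 + K) = -3 + K)
(c(-2) + (R((5 + 1)²) - 1*(-124)))*P(-18) = ((-3 - 2) + (2*(5 + 1)²*(12 + (5 + 1)²) - 1*(-124)))*(-3) = (-5 + (2*6²*(12 + 6²) + 124))*(-3) = (-5 + (2*36*(12 + 36) + 124))*(-3) = (-5 + (2*36*48 + 124))*(-3) = (-5 + (3456 + 124))*(-3) = (-5 + 3580)*(-3) = 3575*(-3) = -10725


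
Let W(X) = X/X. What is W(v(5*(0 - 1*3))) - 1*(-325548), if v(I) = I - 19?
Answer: 325549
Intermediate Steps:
v(I) = -19 + I
W(X) = 1
W(v(5*(0 - 1*3))) - 1*(-325548) = 1 - 1*(-325548) = 1 + 325548 = 325549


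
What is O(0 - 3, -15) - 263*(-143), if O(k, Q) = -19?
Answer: 37590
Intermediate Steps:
O(0 - 3, -15) - 263*(-143) = -19 - 263*(-143) = -19 + 37609 = 37590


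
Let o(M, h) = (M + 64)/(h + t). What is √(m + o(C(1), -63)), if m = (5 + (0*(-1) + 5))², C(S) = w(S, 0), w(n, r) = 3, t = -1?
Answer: √6333/8 ≈ 9.9475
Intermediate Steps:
C(S) = 3
m = 100 (m = (5 + (0 + 5))² = (5 + 5)² = 10² = 100)
o(M, h) = (64 + M)/(-1 + h) (o(M, h) = (M + 64)/(h - 1) = (64 + M)/(-1 + h))
√(m + o(C(1), -63)) = √(100 + (64 + 3)/(-1 - 63)) = √(100 + 67/(-64)) = √(100 - 1/64*67) = √(100 - 67/64) = √(6333/64) = √6333/8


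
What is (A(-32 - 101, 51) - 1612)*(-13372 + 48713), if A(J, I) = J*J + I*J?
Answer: 328459254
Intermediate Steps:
A(J, I) = J**2 + I*J
(A(-32 - 101, 51) - 1612)*(-13372 + 48713) = ((-32 - 101)*(51 + (-32 - 101)) - 1612)*(-13372 + 48713) = (-133*(51 - 133) - 1612)*35341 = (-133*(-82) - 1612)*35341 = (10906 - 1612)*35341 = 9294*35341 = 328459254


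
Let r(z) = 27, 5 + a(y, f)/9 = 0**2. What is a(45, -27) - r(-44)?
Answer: -72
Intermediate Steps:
a(y, f) = -45 (a(y, f) = -45 + 9*0**2 = -45 + 9*0 = -45 + 0 = -45)
a(45, -27) - r(-44) = -45 - 1*27 = -45 - 27 = -72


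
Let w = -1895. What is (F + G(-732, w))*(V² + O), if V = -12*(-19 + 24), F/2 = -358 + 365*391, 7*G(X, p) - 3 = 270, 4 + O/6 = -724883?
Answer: -1237457376666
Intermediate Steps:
O = -4349322 (O = -24 + 6*(-724883) = -24 - 4349298 = -4349322)
G(X, p) = 39 (G(X, p) = 3/7 + (⅐)*270 = 3/7 + 270/7 = 39)
F = 284714 (F = 2*(-358 + 365*391) = 2*(-358 + 142715) = 2*142357 = 284714)
V = -60 (V = -12*5 = -60)
(F + G(-732, w))*(V² + O) = (284714 + 39)*((-60)² - 4349322) = 284753*(3600 - 4349322) = 284753*(-4345722) = -1237457376666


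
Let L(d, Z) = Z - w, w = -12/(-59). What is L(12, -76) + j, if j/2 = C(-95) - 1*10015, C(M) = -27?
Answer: -1189452/59 ≈ -20160.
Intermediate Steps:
w = 12/59 (w = -12*(-1/59) = 12/59 ≈ 0.20339)
L(d, Z) = -12/59 + Z (L(d, Z) = Z - 1*12/59 = Z - 12/59 = -12/59 + Z)
j = -20084 (j = 2*(-27 - 1*10015) = 2*(-27 - 10015) = 2*(-10042) = -20084)
L(12, -76) + j = (-12/59 - 76) - 20084 = -4496/59 - 20084 = -1189452/59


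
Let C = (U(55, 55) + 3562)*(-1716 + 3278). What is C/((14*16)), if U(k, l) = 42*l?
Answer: 286627/7 ≈ 40947.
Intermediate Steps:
C = 9172064 (C = (42*55 + 3562)*(-1716 + 3278) = (2310 + 3562)*1562 = 5872*1562 = 9172064)
C/((14*16)) = 9172064/((14*16)) = 9172064/224 = 9172064*(1/224) = 286627/7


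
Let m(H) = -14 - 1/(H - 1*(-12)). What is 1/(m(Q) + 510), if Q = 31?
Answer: 43/21327 ≈ 0.0020162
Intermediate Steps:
m(H) = -14 - 1/(12 + H) (m(H) = -14 - 1/(H + 12) = -14 - 1/(12 + H))
1/(m(Q) + 510) = 1/((-169 - 14*31)/(12 + 31) + 510) = 1/((-169 - 434)/43 + 510) = 1/((1/43)*(-603) + 510) = 1/(-603/43 + 510) = 1/(21327/43) = 43/21327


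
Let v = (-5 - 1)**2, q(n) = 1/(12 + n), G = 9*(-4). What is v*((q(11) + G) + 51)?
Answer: 12456/23 ≈ 541.57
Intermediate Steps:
G = -36
v = 36 (v = (-6)**2 = 36)
v*((q(11) + G) + 51) = 36*((1/(12 + 11) - 36) + 51) = 36*((1/23 - 36) + 51) = 36*(-827/23 + 51) = 36*(346/23) = 12456/23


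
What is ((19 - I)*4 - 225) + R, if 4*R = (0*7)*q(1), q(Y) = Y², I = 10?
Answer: -189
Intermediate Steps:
R = 0 (R = ((0*7)*1²)/4 = (0*1)/4 = (¼)*0 = 0)
((19 - I)*4 - 225) + R = ((19 - 1*10)*4 - 225) + 0 = ((19 - 10)*4 - 225) + 0 = (9*4 - 225) + 0 = (36 - 225) + 0 = -189 + 0 = -189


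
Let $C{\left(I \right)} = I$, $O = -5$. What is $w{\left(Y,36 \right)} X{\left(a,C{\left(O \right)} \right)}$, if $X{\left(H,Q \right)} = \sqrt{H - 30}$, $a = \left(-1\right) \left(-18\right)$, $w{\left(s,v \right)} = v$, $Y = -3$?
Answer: $72 i \sqrt{3} \approx 124.71 i$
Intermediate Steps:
$a = 18$
$X{\left(H,Q \right)} = \sqrt{-30 + H}$
$w{\left(Y,36 \right)} X{\left(a,C{\left(O \right)} \right)} = 36 \sqrt{-30 + 18} = 36 \sqrt{-12} = 36 \cdot 2 i \sqrt{3} = 72 i \sqrt{3}$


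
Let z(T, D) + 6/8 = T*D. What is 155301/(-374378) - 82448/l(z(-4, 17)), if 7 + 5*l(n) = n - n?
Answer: 154332499613/2620646 ≈ 58891.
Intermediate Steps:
z(T, D) = -¾ + D*T (z(T, D) = -¾ + T*D = -¾ + D*T)
l(n) = -7/5 (l(n) = -7/5 + (n - n)/5 = -7/5 + (⅕)*0 = -7/5 + 0 = -7/5)
155301/(-374378) - 82448/l(z(-4, 17)) = 155301/(-374378) - 82448/(-7/5) = 155301*(-1/374378) - 82448*(-5/7) = -155301/374378 + 412240/7 = 154332499613/2620646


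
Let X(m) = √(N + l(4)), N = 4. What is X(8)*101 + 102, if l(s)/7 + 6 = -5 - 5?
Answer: 102 + 606*I*√3 ≈ 102.0 + 1049.6*I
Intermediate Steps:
l(s) = -112 (l(s) = -42 + 7*(-5 - 5) = -42 + 7*(-10) = -42 - 70 = -112)
X(m) = 6*I*√3 (X(m) = √(4 - 112) = √(-108) = 6*I*√3)
X(8)*101 + 102 = (6*I*√3)*101 + 102 = 606*I*√3 + 102 = 102 + 606*I*√3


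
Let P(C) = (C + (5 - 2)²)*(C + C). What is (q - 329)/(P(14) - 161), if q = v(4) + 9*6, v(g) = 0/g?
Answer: -275/483 ≈ -0.56936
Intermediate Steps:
v(g) = 0
q = 54 (q = 0 + 9*6 = 0 + 54 = 54)
P(C) = 2*C*(9 + C) (P(C) = (C + 3²)*(2*C) = (C + 9)*(2*C) = (9 + C)*(2*C) = 2*C*(9 + C))
(q - 329)/(P(14) - 161) = (54 - 329)/(2*14*(9 + 14) - 161) = -275/(2*14*23 - 161) = -275/(644 - 161) = -275/483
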